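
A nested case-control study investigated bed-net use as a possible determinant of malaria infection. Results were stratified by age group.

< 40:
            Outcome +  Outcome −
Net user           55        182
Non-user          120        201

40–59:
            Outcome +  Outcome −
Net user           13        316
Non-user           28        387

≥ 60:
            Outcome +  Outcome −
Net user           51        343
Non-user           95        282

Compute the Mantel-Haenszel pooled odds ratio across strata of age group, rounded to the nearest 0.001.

OR_MH = Σ(aᵢdᵢ/nᵢ) / Σ(bᵢcᵢ/nᵢ), where nᵢ is the stratum total.
Stratum 1 (< 40): n = 558; a·d/n = 55·201/558 = 19.8118; b·c/n = 182·120/558 = 39.1398
Stratum 2 (40–59): n = 744; a·d/n = 13·387/744 = 6.7621; b·c/n = 316·28/744 = 11.8925
Stratum 3 (≥ 60): n = 771; a·d/n = 51·282/771 = 18.6537; b·c/n = 343·95/771 = 42.2633
OR_MH = (19.8118 + 6.7621 + 18.6537) / (39.1398 + 11.8925 + 42.2633) = 45.2276 / 93.2956 = 0.48478

0.485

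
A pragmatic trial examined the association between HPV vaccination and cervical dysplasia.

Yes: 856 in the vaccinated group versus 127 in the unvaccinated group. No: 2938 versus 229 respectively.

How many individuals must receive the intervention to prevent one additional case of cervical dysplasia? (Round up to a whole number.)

8

Risk in treated group = 856/3794 = 0.22562; risk in control = 127/356 = 0.35674.
Absolute risk reduction = 0.35674 − 0.22562 = 0.13112
NNT = 1 / ARR = 1 / 0.13112 = 7.626 → round up → 8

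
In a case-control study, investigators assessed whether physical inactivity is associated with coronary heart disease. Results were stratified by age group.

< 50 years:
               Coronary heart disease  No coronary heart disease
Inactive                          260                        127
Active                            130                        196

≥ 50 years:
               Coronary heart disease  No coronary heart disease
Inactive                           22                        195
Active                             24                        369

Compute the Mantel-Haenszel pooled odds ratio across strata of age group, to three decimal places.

OR_MH = Σ(aᵢdᵢ/nᵢ) / Σ(bᵢcᵢ/nᵢ), where nᵢ is the stratum total.
Stratum 1 (< 50 years): n = 713; a·d/n = 260·196/713 = 71.4727; b·c/n = 127·130/713 = 23.1557
Stratum 2 (≥ 50 years): n = 610; a·d/n = 22·369/610 = 13.3082; b·c/n = 195·24/610 = 7.6721
OR_MH = (71.4727 + 13.3082) / (23.1557 + 7.6721) = 84.7808 / 30.8278 = 2.75014

2.750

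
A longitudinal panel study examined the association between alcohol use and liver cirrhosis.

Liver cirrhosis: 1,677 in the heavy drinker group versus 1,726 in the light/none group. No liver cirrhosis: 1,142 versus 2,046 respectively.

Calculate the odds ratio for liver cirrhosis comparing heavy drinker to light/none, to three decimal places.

1.741

From the description: a = 1677, b = 1142, c = 1726, d = 2046.
OR = (a·d)/(b·c) = (1677 × 2046) / (1142 × 1726) = 3431142 / 1971092 = 1.74073
The odds of liver cirrhosis are about 1.74 times as high in the heavy drinker group.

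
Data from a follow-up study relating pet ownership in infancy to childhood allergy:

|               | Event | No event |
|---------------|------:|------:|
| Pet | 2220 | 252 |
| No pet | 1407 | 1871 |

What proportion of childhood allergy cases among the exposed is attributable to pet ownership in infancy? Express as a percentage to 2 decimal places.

52.21

Cells: a = 2220, b = 252, c = 1407, d = 1871.
Risk in exposed = 2220/2472 = 0.89806; risk in unexposed = 1407/3278 = 0.42923.
RR = 0.89806/0.42923 = 2.09228
AR% = (RR − 1)/RR × 100 = (2.09228 − 1)/2.09228 × 100 = 52.2052%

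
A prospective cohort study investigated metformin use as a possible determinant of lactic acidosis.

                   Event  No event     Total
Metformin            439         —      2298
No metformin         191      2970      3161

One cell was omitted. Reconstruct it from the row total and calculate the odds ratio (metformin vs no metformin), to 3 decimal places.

3.672

The missing cell is in the exposed row: 2298 − 439 = 1859.
So a = 439, b = 1859, c = 191, d = 2970.
OR = (a·d)/(b·c) = (439 × 2970) / (1859 × 191) = 1303830 / 355069 = 3.67205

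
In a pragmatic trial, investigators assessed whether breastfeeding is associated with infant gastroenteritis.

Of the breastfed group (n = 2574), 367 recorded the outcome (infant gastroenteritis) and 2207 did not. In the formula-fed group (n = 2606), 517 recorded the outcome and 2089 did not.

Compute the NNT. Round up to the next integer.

18

Risk in treated group = 367/2574 = 0.14258; risk in control = 517/2606 = 0.19839.
Absolute risk reduction = 0.19839 − 0.14258 = 0.05581
NNT = 1 / ARR = 1 / 0.05581 = 17.918 → round up → 18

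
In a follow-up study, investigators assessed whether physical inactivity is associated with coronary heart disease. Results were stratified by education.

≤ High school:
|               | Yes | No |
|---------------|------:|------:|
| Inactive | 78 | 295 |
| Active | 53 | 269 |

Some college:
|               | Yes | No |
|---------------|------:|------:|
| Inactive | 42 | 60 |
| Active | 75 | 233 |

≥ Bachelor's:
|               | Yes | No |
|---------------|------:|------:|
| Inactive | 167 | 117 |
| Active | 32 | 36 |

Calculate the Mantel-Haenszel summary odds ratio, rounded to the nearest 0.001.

1.613

OR_MH = Σ(aᵢdᵢ/nᵢ) / Σ(bᵢcᵢ/nᵢ), where nᵢ is the stratum total.
Stratum 1 (≤ High school): n = 695; a·d/n = 78·269/695 = 30.1899; b·c/n = 295·53/695 = 22.4964
Stratum 2 (Some college): n = 410; a·d/n = 42·233/410 = 23.8683; b·c/n = 60·75/410 = 10.9756
Stratum 3 (≥ Bachelor's): n = 352; a·d/n = 167·36/352 = 17.0795; b·c/n = 117·32/352 = 10.6364
OR_MH = (30.1899 + 23.8683 + 17.0795) / (22.4964 + 10.9756 + 10.6364) = 71.1378 / 44.1084 = 1.61279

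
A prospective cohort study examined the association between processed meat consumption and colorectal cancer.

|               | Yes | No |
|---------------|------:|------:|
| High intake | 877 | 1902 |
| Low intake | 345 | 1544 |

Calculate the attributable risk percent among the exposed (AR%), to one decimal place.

Cells: a = 877, b = 1902, c = 345, d = 1544.
Risk in exposed = 877/2779 = 0.31558; risk in unexposed = 345/1889 = 0.18264.
RR = 0.31558/0.18264 = 1.72792
AR% = (RR − 1)/RR × 100 = (1.72792 − 1)/1.72792 × 100 = 42.1270%

42.1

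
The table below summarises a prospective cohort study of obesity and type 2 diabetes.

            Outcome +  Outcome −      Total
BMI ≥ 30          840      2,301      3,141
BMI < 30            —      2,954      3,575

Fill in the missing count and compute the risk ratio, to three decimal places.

1.540

The missing cell is in the unexposed row: 3575 − 2954 = 621.
So a = 840, b = 2301, c = 621, d = 2954.
RR = [a/(a+b)] / [c/(c+d)] = (840/3141) / (621/3575) = 0.26743/0.17371 = 1.53956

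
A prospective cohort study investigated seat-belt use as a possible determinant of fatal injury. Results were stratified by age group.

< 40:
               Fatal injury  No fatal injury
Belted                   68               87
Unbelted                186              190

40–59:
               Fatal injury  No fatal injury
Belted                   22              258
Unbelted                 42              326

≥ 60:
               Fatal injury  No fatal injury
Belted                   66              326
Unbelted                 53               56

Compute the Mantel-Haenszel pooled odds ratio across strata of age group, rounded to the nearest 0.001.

OR_MH = Σ(aᵢdᵢ/nᵢ) / Σ(bᵢcᵢ/nᵢ), where nᵢ is the stratum total.
Stratum 1 (< 40): n = 531; a·d/n = 68·190/531 = 24.3315; b·c/n = 87·186/531 = 30.4746
Stratum 2 (40–59): n = 648; a·d/n = 22·326/648 = 11.0679; b·c/n = 258·42/648 = 16.7222
Stratum 3 (≥ 60): n = 501; a·d/n = 66·56/501 = 7.3772; b·c/n = 326·53/501 = 34.4870
OR_MH = (24.3315 + 11.0679 + 7.3772) / (30.4746 + 16.7222 + 34.4870) = 42.7766 / 81.6838 = 0.52369

0.524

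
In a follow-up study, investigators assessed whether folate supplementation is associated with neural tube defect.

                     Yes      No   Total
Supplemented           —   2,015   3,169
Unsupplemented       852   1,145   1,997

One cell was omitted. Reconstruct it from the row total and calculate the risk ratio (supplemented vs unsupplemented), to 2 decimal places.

The missing cell is in the exposed row: 3169 − 2015 = 1154.
So a = 1154, b = 2015, c = 852, d = 1145.
RR = [a/(a+b)] / [c/(c+d)] = (1154/3169) / (852/1997) = 0.36415/0.42664 = 0.85354

0.85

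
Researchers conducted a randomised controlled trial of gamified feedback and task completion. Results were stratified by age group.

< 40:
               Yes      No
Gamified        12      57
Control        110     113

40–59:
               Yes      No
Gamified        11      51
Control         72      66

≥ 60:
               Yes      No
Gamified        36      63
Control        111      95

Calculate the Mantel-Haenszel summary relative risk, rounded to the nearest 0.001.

0.487

RR_MH = Σ(aᵢ·n₀ᵢ/nᵢ) / Σ(cᵢ·n₁ᵢ/nᵢ), with n₁ᵢ = aᵢ+bᵢ (exposed), n₀ᵢ = cᵢ+dᵢ (unexposed), nᵢ = n₁ᵢ+n₀ᵢ.
Stratum 1 (< 40): n₁ = 69, n₀ = 223, n = 292; a·n₀/n = 12·223/292 = 9.1644; c·n₁/n = 110·69/292 = 25.9932
Stratum 2 (40–59): n₁ = 62, n₀ = 138, n = 200; a·n₀/n = 11·138/200 = 7.5900; c·n₁/n = 72·62/200 = 22.3200
Stratum 3 (≥ 60): n₁ = 99, n₀ = 206, n = 305; a·n₀/n = 36·206/305 = 24.3148; c·n₁/n = 111·99/305 = 36.0295
RR_MH = (9.1644 + 7.5900 + 24.3148) / (25.9932 + 22.3200 + 36.0295) = 41.0691 / 84.3427 = 0.48693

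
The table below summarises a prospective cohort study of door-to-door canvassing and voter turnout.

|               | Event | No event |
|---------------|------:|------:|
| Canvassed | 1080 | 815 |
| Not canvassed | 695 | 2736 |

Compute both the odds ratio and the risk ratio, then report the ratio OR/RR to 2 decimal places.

Cells: a = 1080, b = 815, c = 695, d = 2736.
OR = (1080·2736)/(815·695) = 2954880/566425 = 5.21672
Risk in exposed = 1080/1895 = 0.56992; risk in unexposed = 695/3431 = 0.20256; RR = 2.81352
OR/RR = 5.21672 / 2.81352 = 1.85416
The outcome is not rare, so the OR lies further from 1 than the RR.

1.85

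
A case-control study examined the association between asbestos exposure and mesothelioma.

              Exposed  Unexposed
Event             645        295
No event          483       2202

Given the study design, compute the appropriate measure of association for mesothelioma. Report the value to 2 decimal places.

Reading the table with exposure as columns: a = 645 (Exposed, case), b = 483 (Exposed, non-case), c = 295 (Unexposed, case), d = 2202.
This is a case-control study: participants were sampled on outcome status, so risks in the source population cannot be estimated directly — relative risk is not valid here. The odds ratio is the appropriate measure.
OR = (a·d)/(b·c) = (645 × 2202) / (483 × 295) = 1420290 / 142485 = 9.96800

9.97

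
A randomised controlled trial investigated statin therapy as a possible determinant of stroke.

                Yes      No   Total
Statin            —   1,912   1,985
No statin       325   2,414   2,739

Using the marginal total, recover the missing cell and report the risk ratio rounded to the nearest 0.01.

0.31

The missing cell is in the exposed row: 1985 − 1912 = 73.
So a = 73, b = 1912, c = 325, d = 2414.
RR = [a/(a+b)] / [c/(c+d)] = (73/1985) / (325/2739) = 0.03678/0.11866 = 0.30994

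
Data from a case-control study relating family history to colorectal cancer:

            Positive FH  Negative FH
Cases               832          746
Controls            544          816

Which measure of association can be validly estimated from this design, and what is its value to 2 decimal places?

1.67

Reading the table with exposure as columns: a = 832 (Positive FH, case), b = 544 (Positive FH, non-case), c = 746 (Negative FH, case), d = 816.
This is a case-control study: participants were sampled on outcome status, so risks in the source population cannot be estimated directly — relative risk is not valid here. The odds ratio is the appropriate measure.
OR = (a·d)/(b·c) = (832 × 816) / (544 × 746) = 678912 / 405824 = 1.67292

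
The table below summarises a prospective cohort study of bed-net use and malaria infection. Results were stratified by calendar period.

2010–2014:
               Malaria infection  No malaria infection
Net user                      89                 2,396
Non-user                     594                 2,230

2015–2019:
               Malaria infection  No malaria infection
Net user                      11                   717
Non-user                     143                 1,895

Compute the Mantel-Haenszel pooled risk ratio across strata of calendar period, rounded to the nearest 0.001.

0.176

RR_MH = Σ(aᵢ·n₀ᵢ/nᵢ) / Σ(cᵢ·n₁ᵢ/nᵢ), with n₁ᵢ = aᵢ+bᵢ (exposed), n₀ᵢ = cᵢ+dᵢ (unexposed), nᵢ = n₁ᵢ+n₀ᵢ.
Stratum 1 (2010–2014): n₁ = 2485, n₀ = 2824, n = 5309; a·n₀/n = 89·2824/5309 = 47.3415; c·n₁/n = 594·2485/5309 = 278.0354
Stratum 2 (2015–2019): n₁ = 728, n₀ = 2038, n = 2766; a·n₀/n = 11·2038/2766 = 8.1048; c·n₁/n = 143·728/2766 = 37.6370
RR_MH = (47.3415 + 8.1048) / (278.0354 + 37.6370) = 55.4463 / 315.6724 = 0.17565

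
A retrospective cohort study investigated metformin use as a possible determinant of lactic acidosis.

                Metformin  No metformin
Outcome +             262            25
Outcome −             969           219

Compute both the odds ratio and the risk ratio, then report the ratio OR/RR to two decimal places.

Reading the table with exposure as columns: a = 262 (Metformin, case), b = 969 (Metformin, non-case), c = 25 (No metformin, case), d = 219.
OR = (262·219)/(969·25) = 57378/24225 = 2.36854
Risk in exposed = 262/1231 = 0.21284; risk in unexposed = 25/244 = 0.10246; RR = 2.07727
OR/RR = 2.36854 / 2.07727 = 1.14022
The outcome is not rare, so the OR lies further from 1 than the RR.

1.14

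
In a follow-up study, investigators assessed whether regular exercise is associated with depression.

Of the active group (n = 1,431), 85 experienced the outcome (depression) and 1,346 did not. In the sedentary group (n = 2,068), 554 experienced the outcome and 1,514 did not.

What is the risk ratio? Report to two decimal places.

From the description: a = 85, b = 1346, c = 554, d = 1514.
Risk in exposed = 85/1431 = 0.05940; risk in unexposed = 554/2068 = 0.26789.
RR = 0.05940 / 0.26789 = 0.22173
The risk is 78% lower among the exposed than among the unexposed.

0.22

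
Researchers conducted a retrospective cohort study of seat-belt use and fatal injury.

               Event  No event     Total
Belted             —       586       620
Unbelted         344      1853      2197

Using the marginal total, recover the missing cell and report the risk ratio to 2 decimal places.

The missing cell is in the exposed row: 620 − 586 = 34.
So a = 34, b = 586, c = 344, d = 1853.
RR = [a/(a+b)] / [c/(c+d)] = (34/620) / (344/2197) = 0.05484/0.15658 = 0.35023

0.35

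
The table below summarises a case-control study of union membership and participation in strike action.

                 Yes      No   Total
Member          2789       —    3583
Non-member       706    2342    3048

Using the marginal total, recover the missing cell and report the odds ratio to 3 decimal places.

11.652

The missing cell is in the exposed row: 3583 − 2789 = 794.
So a = 2789, b = 794, c = 706, d = 2342.
OR = (a·d)/(b·c) = (2789 × 2342) / (794 × 706) = 6531838 / 560564 = 11.65226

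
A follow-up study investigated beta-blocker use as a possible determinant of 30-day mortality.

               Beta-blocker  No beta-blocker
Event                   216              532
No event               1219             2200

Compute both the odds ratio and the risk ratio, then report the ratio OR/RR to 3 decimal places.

0.948

Reading the table with exposure as columns: a = 216 (Beta-blocker, case), b = 1219 (Beta-blocker, non-case), c = 532 (No beta-blocker, case), d = 2200.
OR = (216·2200)/(1219·532) = 475200/648508 = 0.73276
Risk in exposed = 216/1435 = 0.15052; risk in unexposed = 532/2732 = 0.19473; RR = 0.77298
OR/RR = 0.73276 / 0.77298 = 0.94796
The outcome is not rare, so the OR lies further from 1 than the RR.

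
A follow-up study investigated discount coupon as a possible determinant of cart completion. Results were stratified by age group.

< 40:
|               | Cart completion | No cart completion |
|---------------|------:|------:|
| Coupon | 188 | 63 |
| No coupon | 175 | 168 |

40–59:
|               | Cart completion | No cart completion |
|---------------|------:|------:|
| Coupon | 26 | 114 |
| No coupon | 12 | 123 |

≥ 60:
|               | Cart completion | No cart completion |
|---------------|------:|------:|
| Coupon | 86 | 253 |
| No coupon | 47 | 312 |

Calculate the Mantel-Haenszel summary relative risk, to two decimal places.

1.61

RR_MH = Σ(aᵢ·n₀ᵢ/nᵢ) / Σ(cᵢ·n₁ᵢ/nᵢ), with n₁ᵢ = aᵢ+bᵢ (exposed), n₀ᵢ = cᵢ+dᵢ (unexposed), nᵢ = n₁ᵢ+n₀ᵢ.
Stratum 1 (< 40): n₁ = 251, n₀ = 343, n = 594; a·n₀/n = 188·343/594 = 108.5589; c·n₁/n = 175·251/594 = 73.9478
Stratum 2 (40–59): n₁ = 140, n₀ = 135, n = 275; a·n₀/n = 26·135/275 = 12.7636; c·n₁/n = 12·140/275 = 6.1091
Stratum 3 (≥ 60): n₁ = 339, n₀ = 359, n = 698; a·n₀/n = 86·359/698 = 44.2321; c·n₁/n = 47·339/698 = 22.8266
RR_MH = (108.5589 + 12.7636 + 44.2321) / (73.9478 + 6.1091 + 22.8266) = 165.5547 / 102.8835 = 1.60915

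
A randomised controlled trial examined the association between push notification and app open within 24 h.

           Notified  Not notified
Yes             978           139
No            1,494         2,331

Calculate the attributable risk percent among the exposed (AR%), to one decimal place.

85.8

Reading the table with exposure as columns: a = 978 (Notified, case), b = 1494 (Notified, non-case), c = 139 (Not notified, case), d = 2331.
Risk in exposed = 978/2472 = 0.39563; risk in unexposed = 139/2470 = 0.05628.
RR = 0.39563/0.05628 = 7.03028
AR% = (RR − 1)/RR × 100 = (7.03028 − 1)/7.03028 × 100 = 85.7758%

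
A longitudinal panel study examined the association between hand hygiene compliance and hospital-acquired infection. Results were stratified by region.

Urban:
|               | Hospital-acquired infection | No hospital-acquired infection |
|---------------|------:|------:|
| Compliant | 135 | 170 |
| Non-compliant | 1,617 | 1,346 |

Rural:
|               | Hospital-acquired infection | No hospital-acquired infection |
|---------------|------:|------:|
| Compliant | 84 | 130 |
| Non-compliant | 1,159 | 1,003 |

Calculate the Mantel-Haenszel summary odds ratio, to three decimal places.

0.617

OR_MH = Σ(aᵢdᵢ/nᵢ) / Σ(bᵢcᵢ/nᵢ), where nᵢ is the stratum total.
Stratum 1 (Urban): n = 3268; a·d/n = 135·1346/3268 = 55.6028; b·c/n = 170·1617/3268 = 84.1157
Stratum 2 (Rural): n = 2376; a·d/n = 84·1003/2376 = 35.4596; b·c/n = 130·1159/2376 = 63.4133
OR_MH = (55.6028 + 35.4596) / (84.1157 + 63.4133) = 91.0624 / 147.5290 = 0.61725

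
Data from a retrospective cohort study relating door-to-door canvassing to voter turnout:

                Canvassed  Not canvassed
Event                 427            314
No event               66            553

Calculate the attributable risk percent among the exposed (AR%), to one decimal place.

Reading the table with exposure as columns: a = 427 (Canvassed, case), b = 66 (Canvassed, non-case), c = 314 (Not canvassed, case), d = 553.
Risk in exposed = 427/493 = 0.86613; risk in unexposed = 314/867 = 0.36217.
RR = 0.86613/0.36217 = 2.39150
AR% = (RR − 1)/RR × 100 = (2.39150 − 1)/2.39150 × 100 = 58.1852%

58.2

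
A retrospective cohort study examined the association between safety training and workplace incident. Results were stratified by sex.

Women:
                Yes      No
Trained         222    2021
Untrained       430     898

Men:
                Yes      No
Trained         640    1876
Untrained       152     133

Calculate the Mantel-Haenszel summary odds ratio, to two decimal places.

OR_MH = Σ(aᵢdᵢ/nᵢ) / Σ(bᵢcᵢ/nᵢ), where nᵢ is the stratum total.
Stratum 1 (Women): n = 3571; a·d/n = 222·898/3571 = 55.8264; b·c/n = 2021·430/3571 = 243.3576
Stratum 2 (Men): n = 2801; a·d/n = 640·133/2801 = 30.3891; b·c/n = 1876·152/2801 = 101.8036
OR_MH = (55.8264 + 30.3891) / (243.3576 + 101.8036) = 86.2155 / 345.1612 = 0.24978

0.25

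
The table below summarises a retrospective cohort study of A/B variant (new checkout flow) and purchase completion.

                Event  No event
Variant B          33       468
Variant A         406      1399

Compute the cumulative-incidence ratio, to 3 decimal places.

Cells: a = 33, b = 468, c = 406, d = 1399.
Risk in exposed = 33/501 = 0.06587; risk in unexposed = 406/1805 = 0.22493.
RR = 0.06587 / 0.22493 = 0.29284
The risk is 71% lower among the exposed than among the unexposed.

0.293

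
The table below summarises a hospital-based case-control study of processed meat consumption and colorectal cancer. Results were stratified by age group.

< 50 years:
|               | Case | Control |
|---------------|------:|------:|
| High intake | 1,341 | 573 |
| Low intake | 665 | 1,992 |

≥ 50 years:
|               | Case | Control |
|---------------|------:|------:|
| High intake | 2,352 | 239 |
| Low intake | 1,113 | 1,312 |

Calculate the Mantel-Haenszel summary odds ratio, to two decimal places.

OR_MH = Σ(aᵢdᵢ/nᵢ) / Σ(bᵢcᵢ/nᵢ), where nᵢ is the stratum total.
Stratum 1 (< 50 years): n = 4571; a·d/n = 1341·1992/4571 = 584.3955; b·c/n = 573·665/4571 = 83.3614
Stratum 2 (≥ 50 years): n = 5016; a·d/n = 2352·1312/5016 = 615.1962; b·c/n = 239·1113/5016 = 53.0317
OR_MH = (584.3955 + 615.1962) / (83.3614 + 53.0317) = 1199.5917 / 136.3931 = 8.79511

8.80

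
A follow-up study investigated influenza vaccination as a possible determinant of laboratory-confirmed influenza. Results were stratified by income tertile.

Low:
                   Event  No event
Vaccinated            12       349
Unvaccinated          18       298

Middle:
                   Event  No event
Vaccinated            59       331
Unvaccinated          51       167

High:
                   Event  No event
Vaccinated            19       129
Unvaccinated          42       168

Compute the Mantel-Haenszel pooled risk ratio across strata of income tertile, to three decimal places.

RR_MH = Σ(aᵢ·n₀ᵢ/nᵢ) / Σ(cᵢ·n₁ᵢ/nᵢ), with n₁ᵢ = aᵢ+bᵢ (exposed), n₀ᵢ = cᵢ+dᵢ (unexposed), nᵢ = n₁ᵢ+n₀ᵢ.
Stratum 1 (Low): n₁ = 361, n₀ = 316, n = 677; a·n₀/n = 12·316/677 = 5.6012; c·n₁/n = 18·361/677 = 9.5982
Stratum 2 (Middle): n₁ = 390, n₀ = 218, n = 608; a·n₀/n = 59·218/608 = 21.1546; c·n₁/n = 51·390/608 = 32.7138
Stratum 3 (High): n₁ = 148, n₀ = 210, n = 358; a·n₀/n = 19·210/358 = 11.1453; c·n₁/n = 42·148/358 = 17.3631
RR_MH = (5.6012 + 21.1546 + 11.1453) / (9.5982 + 32.7138 + 17.3631) = 37.9010 / 59.6752 = 0.63512

0.635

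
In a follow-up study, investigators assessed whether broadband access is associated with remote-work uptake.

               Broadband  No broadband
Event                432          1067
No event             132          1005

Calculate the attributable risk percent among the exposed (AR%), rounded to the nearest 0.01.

Reading the table with exposure as columns: a = 432 (Broadband, case), b = 132 (Broadband, non-case), c = 1067 (No broadband, case), d = 1005.
Risk in exposed = 432/564 = 0.76596; risk in unexposed = 1067/2072 = 0.51496.
RR = 0.76596/0.51496 = 1.48741
AR% = (RR − 1)/RR × 100 = (1.48741 − 1)/1.48741 × 100 = 32.7689%

32.77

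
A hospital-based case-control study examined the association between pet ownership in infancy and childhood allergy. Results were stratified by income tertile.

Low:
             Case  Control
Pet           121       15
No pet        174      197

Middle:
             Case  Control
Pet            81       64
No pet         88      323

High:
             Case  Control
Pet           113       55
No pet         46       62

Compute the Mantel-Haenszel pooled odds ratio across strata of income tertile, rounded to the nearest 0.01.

OR_MH = Σ(aᵢdᵢ/nᵢ) / Σ(bᵢcᵢ/nᵢ), where nᵢ is the stratum total.
Stratum 1 (Low): n = 507; a·d/n = 121·197/507 = 47.0158; b·c/n = 15·174/507 = 5.1479
Stratum 2 (Middle): n = 556; a·d/n = 81·323/556 = 47.0558; b·c/n = 64·88/556 = 10.1295
Stratum 3 (High): n = 276; a·d/n = 113·62/276 = 25.3841; b·c/n = 55·46/276 = 9.1667
OR_MH = (47.0158 + 47.0558 + 25.3841) / (5.1479 + 10.1295 + 9.1667) = 119.4556 / 24.4441 = 4.88689

4.89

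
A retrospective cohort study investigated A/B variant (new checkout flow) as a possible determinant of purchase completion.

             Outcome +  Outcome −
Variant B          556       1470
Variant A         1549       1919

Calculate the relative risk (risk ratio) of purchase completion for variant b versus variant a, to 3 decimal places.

0.614

Cells: a = 556, b = 1470, c = 1549, d = 1919.
Risk in exposed = 556/2026 = 0.27443; risk in unexposed = 1549/3468 = 0.44666.
RR = 0.27443 / 0.44666 = 0.61442
The risk is 39% lower among the exposed than among the unexposed.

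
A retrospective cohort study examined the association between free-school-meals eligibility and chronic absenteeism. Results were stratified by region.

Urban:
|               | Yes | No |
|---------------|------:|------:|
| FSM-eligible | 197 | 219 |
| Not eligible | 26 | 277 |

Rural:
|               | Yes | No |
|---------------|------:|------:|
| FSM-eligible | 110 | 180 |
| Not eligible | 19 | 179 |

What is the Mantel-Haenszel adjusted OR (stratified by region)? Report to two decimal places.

OR_MH = Σ(aᵢdᵢ/nᵢ) / Σ(bᵢcᵢ/nᵢ), where nᵢ is the stratum total.
Stratum 1 (Urban): n = 719; a·d/n = 197·277/719 = 75.8957; b·c/n = 219·26/719 = 7.9193
Stratum 2 (Rural): n = 488; a·d/n = 110·179/488 = 40.3484; b·c/n = 180·19/488 = 7.0082
OR_MH = (75.8957 + 40.3484) / (7.9193 + 7.0082) = 116.2440 / 14.9275 = 7.78723

7.79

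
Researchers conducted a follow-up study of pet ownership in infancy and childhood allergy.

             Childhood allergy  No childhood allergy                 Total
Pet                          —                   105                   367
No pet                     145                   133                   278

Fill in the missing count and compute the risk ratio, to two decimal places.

1.37

The missing cell is in the exposed row: 367 − 105 = 262.
So a = 262, b = 105, c = 145, d = 133.
RR = [a/(a+b)] / [c/(c+d)] = (262/367) / (145/278) = 0.71390/0.52158 = 1.36871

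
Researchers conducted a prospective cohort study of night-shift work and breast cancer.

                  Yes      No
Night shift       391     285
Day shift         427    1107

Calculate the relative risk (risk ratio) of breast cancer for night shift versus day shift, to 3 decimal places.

Cells: a = 391, b = 285, c = 427, d = 1107.
Risk in exposed = 391/676 = 0.57840; risk in unexposed = 427/1534 = 0.27836.
RR = 0.57840 / 0.27836 = 2.07791
The risk among the exposed is 2.08 times that among the unexposed.

2.078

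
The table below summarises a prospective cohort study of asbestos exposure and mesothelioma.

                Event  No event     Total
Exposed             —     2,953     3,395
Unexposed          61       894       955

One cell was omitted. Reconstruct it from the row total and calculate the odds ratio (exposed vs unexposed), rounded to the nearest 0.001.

The missing cell is in the exposed row: 3395 − 2953 = 442.
So a = 442, b = 2953, c = 61, d = 894.
OR = (a·d)/(b·c) = (442 × 894) / (2953 × 61) = 395148 / 180133 = 2.19365

2.194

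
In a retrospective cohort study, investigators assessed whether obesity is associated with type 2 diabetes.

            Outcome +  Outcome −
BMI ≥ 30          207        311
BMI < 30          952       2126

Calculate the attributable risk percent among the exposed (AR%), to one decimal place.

Cells: a = 207, b = 311, c = 952, d = 2126.
Risk in exposed = 207/518 = 0.39961; risk in unexposed = 952/3078 = 0.30929.
RR = 0.39961/0.30929 = 1.29203
AR% = (RR − 1)/RR × 100 = (1.29203 − 1)/1.29203 × 100 = 22.6024%

22.6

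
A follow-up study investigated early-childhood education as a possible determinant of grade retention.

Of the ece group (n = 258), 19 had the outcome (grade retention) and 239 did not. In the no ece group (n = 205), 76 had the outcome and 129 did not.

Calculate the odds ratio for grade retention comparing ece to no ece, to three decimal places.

0.135

From the description: a = 19, b = 239, c = 76, d = 129.
OR = (a·d)/(b·c) = (19 × 129) / (239 × 76) = 2451 / 18164 = 0.13494
Exposure is associated with lower odds of grade retention (OR = 0.13 < 1).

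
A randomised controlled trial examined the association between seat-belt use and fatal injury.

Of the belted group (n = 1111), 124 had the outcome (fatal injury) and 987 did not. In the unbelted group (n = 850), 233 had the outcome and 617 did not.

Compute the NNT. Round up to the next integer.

Risk in treated group = 124/1111 = 0.11161; risk in control = 233/850 = 0.27412.
Absolute risk reduction = 0.27412 − 0.11161 = 0.16251
NNT = 1 / ARR = 1 / 0.16251 = 6.154 → round up → 7

7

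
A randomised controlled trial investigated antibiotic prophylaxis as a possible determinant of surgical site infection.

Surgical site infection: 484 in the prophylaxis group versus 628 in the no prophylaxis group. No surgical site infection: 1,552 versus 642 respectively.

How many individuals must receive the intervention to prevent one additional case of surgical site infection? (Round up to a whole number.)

4

Risk in treated group = 484/2036 = 0.23772; risk in control = 628/1270 = 0.49449.
Absolute risk reduction = 0.49449 − 0.23772 = 0.25677
NNT = 1 / ARR = 1 / 0.25677 = 3.895 → round up → 4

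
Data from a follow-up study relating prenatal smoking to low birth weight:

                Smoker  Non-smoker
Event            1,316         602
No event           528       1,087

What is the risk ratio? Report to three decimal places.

Reading the table with exposure as columns: a = 1316 (Smoker, case), b = 528 (Smoker, non-case), c = 602 (Non-smoker, case), d = 1087.
Risk in exposed = 1316/1844 = 0.71367; risk in unexposed = 602/1689 = 0.35642.
RR = 0.71367 / 0.35642 = 2.00230
The risk among the exposed is 2.00 times that among the unexposed.

2.002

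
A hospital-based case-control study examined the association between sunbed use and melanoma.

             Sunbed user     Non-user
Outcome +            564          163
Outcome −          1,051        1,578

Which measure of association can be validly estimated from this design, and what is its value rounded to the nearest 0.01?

5.20

Reading the table with exposure as columns: a = 564 (Sunbed user, case), b = 1051 (Sunbed user, non-case), c = 163 (Non-user, case), d = 1578.
This is a hospital-based case-control study: participants were sampled on outcome status, so risks in the source population cannot be estimated directly — relative risk is not valid here. The odds ratio is the appropriate measure.
OR = (a·d)/(b·c) = (564 × 1578) / (1051 × 163) = 889992 / 171313 = 5.19512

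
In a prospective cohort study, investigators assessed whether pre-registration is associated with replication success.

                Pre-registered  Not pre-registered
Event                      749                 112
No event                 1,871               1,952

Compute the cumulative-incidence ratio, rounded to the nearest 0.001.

5.268

Reading the table with exposure as columns: a = 749 (Pre-registered, case), b = 1871 (Pre-registered, non-case), c = 112 (Not pre-registered, case), d = 1952.
Risk in exposed = 749/2620 = 0.28588; risk in unexposed = 112/2064 = 0.05426.
RR = 0.28588 / 0.05426 = 5.26832
The risk among the exposed is 5.27 times that among the unexposed.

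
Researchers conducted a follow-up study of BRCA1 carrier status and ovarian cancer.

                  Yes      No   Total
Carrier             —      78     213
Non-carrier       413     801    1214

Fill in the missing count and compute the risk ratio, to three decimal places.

The missing cell is in the exposed row: 213 − 78 = 135.
So a = 135, b = 78, c = 413, d = 801.
RR = [a/(a+b)] / [c/(c+d)] = (135/213) / (413/1214) = 0.63380/0.34020 = 1.86304

1.863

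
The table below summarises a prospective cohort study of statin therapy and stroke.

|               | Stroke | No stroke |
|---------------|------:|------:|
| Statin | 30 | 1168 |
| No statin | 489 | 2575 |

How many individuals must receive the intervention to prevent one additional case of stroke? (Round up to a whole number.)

Risk in treated group = 30/1198 = 0.02504; risk in control = 489/3064 = 0.15960.
Absolute risk reduction = 0.15960 − 0.02504 = 0.13455
NNT = 1 / ARR = 1 / 0.13455 = 7.432 → round up → 8

8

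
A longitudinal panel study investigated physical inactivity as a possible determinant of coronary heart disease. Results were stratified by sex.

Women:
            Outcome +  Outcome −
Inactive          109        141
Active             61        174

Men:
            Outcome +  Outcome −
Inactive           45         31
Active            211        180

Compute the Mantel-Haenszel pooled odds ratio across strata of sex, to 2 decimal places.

1.78

OR_MH = Σ(aᵢdᵢ/nᵢ) / Σ(bᵢcᵢ/nᵢ), where nᵢ is the stratum total.
Stratum 1 (Women): n = 485; a·d/n = 109·174/485 = 39.1052; b·c/n = 141·61/485 = 17.7340
Stratum 2 (Men): n = 467; a·d/n = 45·180/467 = 17.3448; b·c/n = 31·211/467 = 14.0064
OR_MH = (39.1052 + 17.3448) / (17.7340 + 14.0064) = 56.4499 / 31.7404 = 1.77849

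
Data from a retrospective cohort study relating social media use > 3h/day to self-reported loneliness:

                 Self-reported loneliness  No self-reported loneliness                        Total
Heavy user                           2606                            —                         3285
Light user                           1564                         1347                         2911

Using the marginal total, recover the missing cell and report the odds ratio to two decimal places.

The missing cell is in the exposed row: 3285 − 2606 = 679.
So a = 2606, b = 679, c = 1564, d = 1347.
OR = (a·d)/(b·c) = (2606 × 1347) / (679 × 1564) = 3510282 / 1061956 = 3.30549

3.31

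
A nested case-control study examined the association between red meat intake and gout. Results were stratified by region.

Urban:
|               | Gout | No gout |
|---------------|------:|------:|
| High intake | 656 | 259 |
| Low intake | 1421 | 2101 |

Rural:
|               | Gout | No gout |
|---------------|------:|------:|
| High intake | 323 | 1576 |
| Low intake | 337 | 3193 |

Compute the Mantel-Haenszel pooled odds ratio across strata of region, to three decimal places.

OR_MH = Σ(aᵢdᵢ/nᵢ) / Σ(bᵢcᵢ/nᵢ), where nᵢ is the stratum total.
Stratum 1 (Urban): n = 4437; a·d/n = 656·2101/4437 = 310.6279; b·c/n = 259·1421/4437 = 82.9477
Stratum 2 (Rural): n = 5429; a·d/n = 323·3193/5429 = 189.9685; b·c/n = 1576·337/5429 = 97.8287
OR_MH = (310.6279 + 189.9685) / (82.9477 + 97.8287) = 500.5964 / 180.7764 = 2.76915

2.769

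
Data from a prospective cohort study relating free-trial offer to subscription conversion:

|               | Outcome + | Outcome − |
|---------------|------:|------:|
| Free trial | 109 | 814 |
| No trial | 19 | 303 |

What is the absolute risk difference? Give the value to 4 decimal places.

Cells: a = 109, b = 814, c = 19, d = 303.
Risk in exposed = 109/923 = 0.118093; risk in unexposed = 19/322 = 0.059006.
Risk difference = 0.118093 − 0.059006 = 0.059087

0.0591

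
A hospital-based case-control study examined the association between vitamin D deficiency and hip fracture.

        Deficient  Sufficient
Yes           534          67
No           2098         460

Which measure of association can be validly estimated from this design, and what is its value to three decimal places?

Reading the table with exposure as columns: a = 534 (Deficient, case), b = 2098 (Deficient, non-case), c = 67 (Sufficient, case), d = 460.
This is a hospital-based case-control study: participants were sampled on outcome status, so risks in the source population cannot be estimated directly — relative risk is not valid here. The odds ratio is the appropriate measure.
OR = (a·d)/(b·c) = (534 × 460) / (2098 × 67) = 245640 / 140566 = 1.74751

1.748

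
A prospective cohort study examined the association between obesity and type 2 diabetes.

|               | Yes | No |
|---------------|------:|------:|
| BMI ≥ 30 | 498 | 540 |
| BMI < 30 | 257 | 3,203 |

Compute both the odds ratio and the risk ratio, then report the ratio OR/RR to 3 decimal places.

Cells: a = 498, b = 540, c = 257, d = 3203.
OR = (498·3203)/(540·257) = 1595094/138780 = 11.49369
Risk in exposed = 498/1038 = 0.47977; risk in unexposed = 257/3460 = 0.07428; RR = 6.45914
OR/RR = 11.49369 / 6.45914 = 1.77944
The outcome is not rare, so the OR lies further from 1 than the RR.

1.779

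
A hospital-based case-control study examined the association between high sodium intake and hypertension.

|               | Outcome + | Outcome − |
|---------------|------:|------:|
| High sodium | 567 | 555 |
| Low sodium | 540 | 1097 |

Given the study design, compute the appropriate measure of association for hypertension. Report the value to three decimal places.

2.075

Cells: a = 567, b = 555, c = 540, d = 1097.
This is a hospital-based case-control study: participants were sampled on outcome status, so risks in the source population cannot be estimated directly — relative risk is not valid here. The odds ratio is the appropriate measure.
OR = (a·d)/(b·c) = (567 × 1097) / (555 × 540) = 621999 / 299700 = 2.07541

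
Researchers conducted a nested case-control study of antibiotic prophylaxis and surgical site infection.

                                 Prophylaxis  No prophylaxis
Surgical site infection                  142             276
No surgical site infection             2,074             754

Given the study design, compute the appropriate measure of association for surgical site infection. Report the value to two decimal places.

Reading the table with exposure as columns: a = 142 (Prophylaxis, case), b = 2074 (Prophylaxis, non-case), c = 276 (No prophylaxis, case), d = 754.
This is a nested case-control study: participants were sampled on outcome status, so risks in the source population cannot be estimated directly — relative risk is not valid here. The odds ratio is the appropriate measure.
OR = (a·d)/(b·c) = (142 × 754) / (2074 × 276) = 107068 / 572424 = 0.18704

0.19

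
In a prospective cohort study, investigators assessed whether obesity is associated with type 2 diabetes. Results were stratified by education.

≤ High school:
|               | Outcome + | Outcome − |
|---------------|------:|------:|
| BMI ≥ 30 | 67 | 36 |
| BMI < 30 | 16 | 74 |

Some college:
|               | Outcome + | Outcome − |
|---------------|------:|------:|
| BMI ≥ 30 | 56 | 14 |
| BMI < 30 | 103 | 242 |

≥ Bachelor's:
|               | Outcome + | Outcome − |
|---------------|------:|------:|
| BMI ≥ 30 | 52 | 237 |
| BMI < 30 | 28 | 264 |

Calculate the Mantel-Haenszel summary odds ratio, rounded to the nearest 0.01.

OR_MH = Σ(aᵢdᵢ/nᵢ) / Σ(bᵢcᵢ/nᵢ), where nᵢ is the stratum total.
Stratum 1 (≤ High school): n = 193; a·d/n = 67·74/193 = 25.6891; b·c/n = 36·16/193 = 2.9845
Stratum 2 (Some college): n = 415; a·d/n = 56·242/415 = 32.6554; b·c/n = 14·103/415 = 3.4747
Stratum 3 (≥ Bachelor's): n = 581; a·d/n = 52·264/581 = 23.6282; b·c/n = 237·28/581 = 11.4217
OR_MH = (25.6891 + 32.6554 + 23.6282) / (2.9845 + 3.4747 + 11.4217) = 81.9728 / 17.8808 = 4.58439

4.58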